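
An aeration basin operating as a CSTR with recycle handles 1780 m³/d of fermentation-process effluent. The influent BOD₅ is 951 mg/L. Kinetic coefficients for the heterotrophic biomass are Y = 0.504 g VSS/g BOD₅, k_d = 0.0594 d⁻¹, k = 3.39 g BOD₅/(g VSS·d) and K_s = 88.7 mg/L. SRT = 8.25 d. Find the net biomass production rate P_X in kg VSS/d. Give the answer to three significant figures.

Effluent substrate depends only on kinetics and SRT: S = K_s(1 + k_d θ_c) / [θ_c(Yk − k_d) − 1] = 88.7 × (1 + 0.0594 × 8.25) / [8.25 × (0.504 × 3.39 − 0.0594) − 1] = 132.2 / 12.61 = 10.48 mg/L.
Observed yield with endogenous decay: Y_obs = Y / (1 + k_d·θ_c) = 0.504 / (1 + 0.0594 × 8.25) = 0.504 / 1.490 = 0.3382 g VSS/g BOD₅.
ΔS = 951 − 10.5 = 940.5 mg/L, so the substrate removal rate is 1780 × 940.5/1000 = 1674 kg BOD₅/d.
So the net sludge growth is P_X = 0.3382 × 1674 = 566.3 kg VSS/d.

P_X ≈ 566 kg VSS/d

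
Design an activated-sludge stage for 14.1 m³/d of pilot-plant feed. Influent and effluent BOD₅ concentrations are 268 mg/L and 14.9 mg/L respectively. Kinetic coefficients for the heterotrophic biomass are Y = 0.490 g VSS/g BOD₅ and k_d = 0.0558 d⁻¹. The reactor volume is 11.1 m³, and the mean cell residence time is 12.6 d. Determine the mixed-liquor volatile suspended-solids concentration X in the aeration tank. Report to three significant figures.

X ≈ 1170 mg/L

X = Y·Q·ΔS·θ_c / [V·(1 + k_d θ_c)] = 0.490 × 14.1 × (268 − 14.9) × 12.6 / [11.1 × (1 + 0.0558 × 12.6)] = 1166 mg/L.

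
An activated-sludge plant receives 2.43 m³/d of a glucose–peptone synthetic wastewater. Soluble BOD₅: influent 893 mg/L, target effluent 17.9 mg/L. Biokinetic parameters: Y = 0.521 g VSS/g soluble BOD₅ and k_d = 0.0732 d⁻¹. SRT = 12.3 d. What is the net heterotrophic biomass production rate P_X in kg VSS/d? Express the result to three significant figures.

Observed yield with endogenous decay: Y_obs = Y / (1 + k_d·θ_c) = 0.521 / (1 + 0.0732 × 12.3) = 0.521 / 1.900 = 0.2742 g VSS/g soluble BOD₅.
Mass of soluble BOD₅ removed per day: Q(S₀ − S) = 2.43 × 875.1 g/m³ = 2.126 kg/d.
P_X = Y_obs · Q(S₀ − S) = 0.2742 × 2.126 = 0.5830 kg VSS/d.

P_X ≈ 0.583 kg VSS/d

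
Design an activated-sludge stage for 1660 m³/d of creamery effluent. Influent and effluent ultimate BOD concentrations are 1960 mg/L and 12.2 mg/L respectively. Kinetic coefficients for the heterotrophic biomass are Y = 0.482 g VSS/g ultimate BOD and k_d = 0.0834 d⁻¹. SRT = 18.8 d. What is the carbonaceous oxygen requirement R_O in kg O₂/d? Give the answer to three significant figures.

R_O ≈ 2370 kg O₂/d

The observed yield is Y_obs = Y/(1 + k_d·θ_c) = 0.482 / (1 + 0.0834 × 18.8) = 0.482 / 2.568 = 0.1877 g VSS per g ultimate BOD removed.
Q·(S₀ − S) = 1660 × (1960 − 12.2) × 10⁻³ = 3233 kg/d removed.
Net sludge production P_X = 0.1877 × 3233 = 606.9 kg VSS/d.
R_O = Q·(S₀ − S) − 1.42·P_X = 3233 − 1.42 × 606.9 = 2372 kg O₂/d.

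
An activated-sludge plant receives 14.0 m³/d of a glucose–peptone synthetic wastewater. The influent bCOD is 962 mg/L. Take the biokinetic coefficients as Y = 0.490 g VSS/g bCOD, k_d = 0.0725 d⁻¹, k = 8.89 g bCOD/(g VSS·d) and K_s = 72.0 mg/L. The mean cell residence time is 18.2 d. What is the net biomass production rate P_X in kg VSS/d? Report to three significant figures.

From the Monod/SRT balance for a CMAS, S = K_s·(1+k_d θ_c)/[θ_c·(Y k − k_d) − 1] = 72.0 × (1 + 0.0725 × 18.2) / [18.2 × (0.490 × 8.89 − 0.0725) − 1] = 167.0 / 76.96 = 2.170 mg/L.
Observed yield with endogenous decay: Y_obs = Y / (1 + k_d·θ_c) = 0.490 / (1 + 0.0725 × 18.2) = 0.490 / 2.319 = 0.2113 g VSS/g bCOD.
Substrate removed = Q·(S₀ − S) = 14.0 m³/d × (962 − 2.17) g/m³ = 1.34×10^4 g/d = 13.44 kg/d.
Net biomass production P_X = Y_obs × Q·(S₀ − S) = 0.2113 × 13.44 = 2.839 kg VSS/d.

P_X ≈ 2.84 kg VSS/d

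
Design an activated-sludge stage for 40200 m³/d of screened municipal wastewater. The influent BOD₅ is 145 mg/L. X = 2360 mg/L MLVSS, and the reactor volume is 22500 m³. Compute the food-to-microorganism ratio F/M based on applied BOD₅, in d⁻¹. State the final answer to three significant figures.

F/M = applied load / biomass = Q·S₀/(V·X) = 40200 × 145 / (22500 × 2360) = 0.1098 d⁻¹.

F/M ≈ 0.110 d⁻¹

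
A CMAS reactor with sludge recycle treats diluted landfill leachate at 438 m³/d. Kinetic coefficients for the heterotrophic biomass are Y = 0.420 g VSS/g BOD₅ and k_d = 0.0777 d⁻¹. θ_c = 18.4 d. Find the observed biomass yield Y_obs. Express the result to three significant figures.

Y_obs ≈ 0.173 g VSS/g BOD₅

Observed yield with endogenous decay: Y_obs = Y / (1 + k_d·θ_c) = 0.420 / (1 + 0.0777 × 18.4) = 0.420 / 2.430 = 0.1729 g VSS/g BOD₅.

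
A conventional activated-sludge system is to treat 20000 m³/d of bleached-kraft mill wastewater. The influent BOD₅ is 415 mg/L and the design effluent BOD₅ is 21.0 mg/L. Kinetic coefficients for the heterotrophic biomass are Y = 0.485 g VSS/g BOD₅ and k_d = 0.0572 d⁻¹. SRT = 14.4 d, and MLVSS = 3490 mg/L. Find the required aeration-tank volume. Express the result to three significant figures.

Rearranging the biomass balance for a CMAS with decay, V = Y·Q·ΔS·θ_c / [X·(1+k_d θ_c)] = 0.485 × 20000 × (415 − 21.0) × 14.4 / [3490 × (1 + 0.0572 × 14.4)] = 5.5×10^7 / 6365 = 8647 m³.

V ≈ 8650 m³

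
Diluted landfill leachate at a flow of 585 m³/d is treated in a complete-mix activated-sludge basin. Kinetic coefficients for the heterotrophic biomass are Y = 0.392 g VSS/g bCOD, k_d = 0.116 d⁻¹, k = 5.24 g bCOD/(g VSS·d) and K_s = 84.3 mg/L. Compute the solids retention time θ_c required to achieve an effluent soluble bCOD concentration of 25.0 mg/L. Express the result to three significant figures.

At the target effluent, Y k S/(K_s+S) = 0.392×5.24×25.0/109.3 = 0.4698 d⁻¹.
Then 1/θ_c = μ − k_d = 0.4698 − 0.116 = 0.3538 d⁻¹, giving θ_c = 2.826 d.

θ_c ≈ 2.83 d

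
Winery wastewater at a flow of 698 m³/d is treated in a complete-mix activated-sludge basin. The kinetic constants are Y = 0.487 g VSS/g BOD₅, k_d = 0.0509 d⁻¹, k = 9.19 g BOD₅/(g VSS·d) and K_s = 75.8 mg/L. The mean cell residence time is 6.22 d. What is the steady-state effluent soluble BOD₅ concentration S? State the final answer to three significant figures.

Effluent substrate depends only on kinetics and SRT: S = K_s(1 + k_d θ_c) / [θ_c(Yk − k_d) − 1] = 75.8 × (1 + 0.0509 × 6.22) / [6.22 × (0.487 × 9.19 − 0.0509) − 1] = 99.80 / 26.52 = 3.763 mg/L.

S ≈ 3.76 mg/L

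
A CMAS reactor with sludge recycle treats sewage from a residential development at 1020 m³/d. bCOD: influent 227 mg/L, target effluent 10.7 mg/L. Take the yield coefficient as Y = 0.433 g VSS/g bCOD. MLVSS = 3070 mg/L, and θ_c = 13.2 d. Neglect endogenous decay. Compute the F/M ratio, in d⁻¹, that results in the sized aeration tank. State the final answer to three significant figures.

F/M ≈ 0.184 d⁻¹

Biomass mass balance (decay neglected): V·X = Y·Q·(S₀ − S)·θ_c, so V = 0.433 × 1020 × (227 − 10.7) × 13.2 / 3070 = 410.8 m³.
F/M = Q·S₀ / (V·X) = 1020 × 227 / (410.8 × 3070) = 0.1836 g bCOD·(g VSS·d)⁻¹.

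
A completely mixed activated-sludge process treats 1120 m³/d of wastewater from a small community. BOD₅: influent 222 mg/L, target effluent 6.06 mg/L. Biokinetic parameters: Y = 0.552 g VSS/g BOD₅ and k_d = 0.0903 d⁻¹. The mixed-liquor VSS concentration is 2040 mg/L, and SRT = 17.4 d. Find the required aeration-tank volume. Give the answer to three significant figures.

V ≈ 443 m³

Steady-state biomass mass balance: V·X·(1 + k_d·θ_c) = Y·Q·(S₀ − S)·θ_c, so V = 0.552 × 1120 × (222 − 6.06) × 17.4 / [2040 × (1 + 0.0903 × 17.4)] = 2.32×10^6 / 5245 = 442.9 m³.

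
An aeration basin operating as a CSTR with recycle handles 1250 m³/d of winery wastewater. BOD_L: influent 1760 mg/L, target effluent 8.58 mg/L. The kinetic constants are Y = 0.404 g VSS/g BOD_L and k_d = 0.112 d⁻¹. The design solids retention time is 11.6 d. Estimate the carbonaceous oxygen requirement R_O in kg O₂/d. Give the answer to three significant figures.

The observed yield is Y_obs = Y/(1 + k_d·θ_c) = 0.404 / (1 + 0.112 × 11.6) = 0.404 / 2.299 = 0.1757 g VSS per g BOD_L removed.
Substrate removed = Q·(S₀ − S) = 1250 m³/d × (1760 − 8.58) g/m³ = 2.19×10^6 g/d = 2189 kg/d.
Biomass synthesised: P_X = Y_obs × 2189 = 384.7 kg VSS/d.
R_O = Q·ΔS − 1.42 P_X = 2189 − 546.3 = 1643 kg O₂/d.

R_O ≈ 1640 kg O₂/d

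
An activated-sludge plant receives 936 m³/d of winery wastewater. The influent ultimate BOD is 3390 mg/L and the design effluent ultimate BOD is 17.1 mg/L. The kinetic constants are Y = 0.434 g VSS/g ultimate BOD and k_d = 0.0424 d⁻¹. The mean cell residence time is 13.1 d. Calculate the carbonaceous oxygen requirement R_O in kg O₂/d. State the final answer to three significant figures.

Observed yield with endogenous decay: Y_obs = Y / (1 + k_d·θ_c) = 0.434 / (1 + 0.0424 × 13.1) = 0.434 / 1.555 = 0.2790 g VSS/g ultimate BOD.
Substrate removed = Q·(S₀ − S) = 936 m³/d × (3390 − 17.1) g/m³ = 3.16×10^6 g/d = 3157 kg/d.
Net sludge production P_X = 0.2790 × 3157 = 880.9 kg VSS/d.
R_O = Q·ΔS − 1.42 P_X = 3157 − 1251 = 1906 kg O₂/d.

R_O ≈ 1910 kg O₂/d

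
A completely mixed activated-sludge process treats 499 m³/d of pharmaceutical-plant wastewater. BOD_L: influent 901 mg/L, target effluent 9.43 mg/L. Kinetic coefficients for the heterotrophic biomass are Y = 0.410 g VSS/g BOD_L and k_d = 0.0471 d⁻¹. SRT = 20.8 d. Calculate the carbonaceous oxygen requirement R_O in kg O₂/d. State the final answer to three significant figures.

R_O ≈ 314 kg O₂/d

Observed yield with endogenous decay: Y_obs = Y / (1 + k_d·θ_c) = 0.410 / (1 + 0.0471 × 20.8) = 0.410 / 1.980 = 0.2071 g VSS/g BOD_L.
ΔS = 901 − 9.43 = 891.6 mg/L, so the substrate removal rate is 499 × 891.6/1000 = 444.9 kg BOD_L/d.
P_X = Y_obs·Q·(S₀ − S) = 0.2071 × 444.9 = 92.14 kg VSS/d.
Carbonaceous O₂ demand = substrate oxidised − cell-mass equivalent = 444.9 − 1.42 × 92.14 = 314.1 kg O₂/d.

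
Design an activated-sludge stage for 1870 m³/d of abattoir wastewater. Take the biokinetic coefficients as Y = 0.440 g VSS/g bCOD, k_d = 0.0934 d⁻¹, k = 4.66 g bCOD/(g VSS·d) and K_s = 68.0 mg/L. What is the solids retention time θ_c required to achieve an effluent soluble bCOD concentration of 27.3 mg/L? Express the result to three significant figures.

At the target effluent, Y k S/(K_s+S) = 0.440×4.66×27.3/95.30 = 0.5874 d⁻¹.
1/θ_c = 0.5874 − 0.0934 = 0.4940 d⁻¹, so θ_c = 2.024 d.

θ_c ≈ 2.02 d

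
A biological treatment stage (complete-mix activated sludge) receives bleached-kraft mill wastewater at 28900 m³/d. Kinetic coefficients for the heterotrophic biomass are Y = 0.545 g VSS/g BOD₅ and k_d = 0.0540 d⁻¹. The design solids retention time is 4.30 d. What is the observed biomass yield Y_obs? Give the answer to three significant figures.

Observed yield with endogenous decay: Y_obs = Y / (1 + k_d·θ_c) = 0.545 / (1 + 0.0540 × 4.30) = 0.545 / 1.232 = 0.4423 g VSS/g BOD₅.

Y_obs ≈ 0.442 g VSS/g BOD₅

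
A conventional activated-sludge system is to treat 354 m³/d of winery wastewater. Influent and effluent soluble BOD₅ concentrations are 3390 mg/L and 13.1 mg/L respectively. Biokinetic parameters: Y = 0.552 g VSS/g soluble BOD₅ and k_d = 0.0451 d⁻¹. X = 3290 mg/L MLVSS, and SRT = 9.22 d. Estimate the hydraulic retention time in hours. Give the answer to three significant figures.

τ ≈ 88.6 h

Steady-state biomass mass balance: V·X·(1 + k_d·θ_c) = Y·Q·(S₀ − S)·θ_c, so V = 0.552 × 354 × (3390 − 13.1) × 9.22 / [3290 × (1 + 0.0451 × 9.22)] = 6.08×10^6 / 4658 = 1306 m³.
HRT = V/Q = 1306 m³ / 354 m³·d⁻¹ = 3.690 d × 24 = 88.55 h.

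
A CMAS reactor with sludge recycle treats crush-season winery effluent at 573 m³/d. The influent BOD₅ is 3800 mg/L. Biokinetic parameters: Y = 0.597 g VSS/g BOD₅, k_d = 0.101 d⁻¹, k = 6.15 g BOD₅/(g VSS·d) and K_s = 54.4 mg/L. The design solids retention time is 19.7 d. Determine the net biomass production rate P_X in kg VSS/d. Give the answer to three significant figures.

From the Monod/SRT balance for a CMAS, S = K_s·(1+k_d θ_c)/[θ_c·(Y k − k_d) − 1] = 54.4 × (1 + 0.101 × 19.7) / [19.7 × (0.597 × 6.15 − 0.101) − 1] = 162.6 / 69.34 = 2.346 mg/L.
Y_obs = Y / (1 + k_d θ_c) = 0.597 / (1 + 0.101 × 19.7) = 0.597 / 2.990 = 0.1997.
Mass of BOD₅ removed per day: Q(S₀ − S) = 573 × 3798 g/m³ = 2176 kg/d.
So the net sludge growth is P_X = 0.1997 × 2176 = 434.5 kg VSS/d.

P_X ≈ 435 kg VSS/d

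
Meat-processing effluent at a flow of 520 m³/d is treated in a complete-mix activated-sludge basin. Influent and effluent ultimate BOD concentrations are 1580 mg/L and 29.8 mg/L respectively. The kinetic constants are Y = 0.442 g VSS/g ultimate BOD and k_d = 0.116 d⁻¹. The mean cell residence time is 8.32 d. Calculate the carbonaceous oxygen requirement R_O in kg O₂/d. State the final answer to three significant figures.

R_O ≈ 549 kg O₂/d

The observed yield is Y_obs = Y/(1 + k_d·θ_c) = 0.442 / (1 + 0.116 × 8.32) = 0.442 / 1.965 = 0.2249 g VSS per g ultimate BOD removed.
Substrate removed = Q·(S₀ − S) = 520 m³/d × (1580 − 29.8) g/m³ = 8.06×10^5 g/d = 806.1 kg/d.
Net sludge production P_X = 0.2249 × 806.1 = 181.3 kg VSS/d.
R_O = Q·(S₀ − S) − 1.42·P_X = 806.1 − 1.42 × 181.3 = 548.6 kg O₂/d.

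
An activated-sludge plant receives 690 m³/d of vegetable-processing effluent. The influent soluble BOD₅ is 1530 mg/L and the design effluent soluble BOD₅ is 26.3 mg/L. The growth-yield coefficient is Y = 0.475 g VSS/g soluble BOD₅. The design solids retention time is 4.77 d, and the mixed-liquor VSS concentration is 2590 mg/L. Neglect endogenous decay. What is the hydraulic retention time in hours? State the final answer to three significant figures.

τ ≈ 31.6 h

V·X = Y·Q·ΔS·θ_c gives V = 0.475 × 690 × (1530 − 26.3) × 4.77 / 2590 = 907.7 m³.
HRT = V/Q = 907.7 m³ / 690 m³·d⁻¹ = 1.315 d × 24 = 31.57 h.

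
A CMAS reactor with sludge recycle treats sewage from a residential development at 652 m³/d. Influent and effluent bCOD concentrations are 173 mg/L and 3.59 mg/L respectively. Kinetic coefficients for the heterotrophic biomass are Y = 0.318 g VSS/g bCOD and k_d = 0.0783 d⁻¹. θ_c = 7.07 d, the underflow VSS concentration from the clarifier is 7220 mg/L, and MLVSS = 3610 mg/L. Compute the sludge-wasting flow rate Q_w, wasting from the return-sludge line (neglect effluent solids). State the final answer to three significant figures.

Rearranging the biomass balance for a CMAS with decay, V = Y·Q·ΔS·θ_c / [X·(1+k_d θ_c)] = 0.318 × 652 × (173 − 3.59) × 7.07 / [3610 × (1 + 0.0783 × 7.07)] = 2.48×10^5 / 5608 = 44.28 m³.
θ_c = V·X/(Q_w·X_r) when wasting from the recycle, so Q_w = V·X/(θ_c·X_r) = 44.28 × 3610 / (7.07 × 7220) = 3.131 m³/d.

Q_w ≈ 3.13 m³/d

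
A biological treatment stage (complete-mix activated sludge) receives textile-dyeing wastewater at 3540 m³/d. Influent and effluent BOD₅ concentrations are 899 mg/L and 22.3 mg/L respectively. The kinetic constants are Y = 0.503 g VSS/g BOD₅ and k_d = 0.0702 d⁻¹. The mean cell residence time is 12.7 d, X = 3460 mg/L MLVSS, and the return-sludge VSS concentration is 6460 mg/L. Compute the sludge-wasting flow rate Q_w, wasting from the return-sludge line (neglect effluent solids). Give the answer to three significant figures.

Rearranging the biomass balance for a CMAS with decay, V = Y·Q·ΔS·θ_c / [X·(1+k_d θ_c)] = 0.503 × 3540 × (899 − 22.3) × 12.7 / [3460 × (1 + 0.0702 × 12.7)] = 1.98×10^7 / 6545 = 3029 m³.
θ_c = V·X/(Q_w·X_r) when wasting from the recycle, so Q_w = V·X/(θ_c·X_r) = 3029 × 3460 / (12.7 × 6460) = 127.8 m³/d.

Q_w ≈ 128 m³/d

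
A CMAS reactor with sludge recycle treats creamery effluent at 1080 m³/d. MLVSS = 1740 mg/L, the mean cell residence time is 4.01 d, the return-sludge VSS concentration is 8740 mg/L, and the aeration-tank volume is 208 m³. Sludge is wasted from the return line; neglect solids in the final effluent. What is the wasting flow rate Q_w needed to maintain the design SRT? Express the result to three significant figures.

θ_c = V·X/(Q_w·X_r) when wasting from the recycle, so Q_w = V·X/(θ_c·X_r) = 208.0 × 1740 / (4.01 × 8740) = 10.33 m³/d.

Q_w ≈ 10.3 m³/d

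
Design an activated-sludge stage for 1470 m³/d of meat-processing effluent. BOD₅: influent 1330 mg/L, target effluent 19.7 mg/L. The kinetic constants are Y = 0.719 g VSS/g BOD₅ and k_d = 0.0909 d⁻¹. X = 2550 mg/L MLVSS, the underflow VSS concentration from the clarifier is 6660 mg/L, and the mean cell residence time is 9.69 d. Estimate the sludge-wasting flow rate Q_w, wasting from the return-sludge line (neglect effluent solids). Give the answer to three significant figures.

From the SRT design equation V = Y Q (S₀−S) θ_c / [X (1 + k_d θ_c)] = 0.719 × 1470 × (1330 − 19.7) × 9.69 / [2550 × (1 + 0.0909 × 9.69)] = 1.34×10^7 / 4796 = 2798 m³.
θ_c = V·X/(Q_w·X_r) when wasting from the recycle, so Q_w = V·X/(θ_c·X_r) = 2798 × 2550 / (9.69 × 6660) = 110.6 m³/d.

Q_w ≈ 111 m³/d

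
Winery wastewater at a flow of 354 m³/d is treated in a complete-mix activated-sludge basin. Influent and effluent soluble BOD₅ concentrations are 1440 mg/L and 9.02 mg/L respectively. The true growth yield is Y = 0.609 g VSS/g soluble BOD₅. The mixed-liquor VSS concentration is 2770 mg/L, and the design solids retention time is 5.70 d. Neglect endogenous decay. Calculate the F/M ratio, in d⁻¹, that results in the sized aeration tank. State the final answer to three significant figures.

F/M ≈ 0.290 d⁻¹

With k_d = 0 the design equation reduces to V = Y Q (S₀−S) θ_c / X = 0.609 × 354 × (1440 − 9.02) × 5.70 / 2770 = 634.8 m³.
F/M = Q·S₀ / (V·X) = 354 × 1440 / (634.8 × 2770) = 0.2899 g soluble BOD₅·(g VSS·d)⁻¹.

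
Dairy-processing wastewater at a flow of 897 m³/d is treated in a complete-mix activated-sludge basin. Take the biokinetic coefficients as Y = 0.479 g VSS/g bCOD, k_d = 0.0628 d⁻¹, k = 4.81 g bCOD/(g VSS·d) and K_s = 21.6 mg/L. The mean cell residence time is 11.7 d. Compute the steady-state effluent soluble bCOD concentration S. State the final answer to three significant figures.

S ≈ 1.49 mg/L

From the Monod/SRT balance for a CMAS, S = K_s·(1+k_d θ_c)/[θ_c·(Y k − k_d) − 1] = 21.6 × (1 + 0.0628 × 11.7) / [11.7 × (0.479 × 4.81 − 0.0628) − 1] = 37.47 / 25.22 = 1.486 mg/L.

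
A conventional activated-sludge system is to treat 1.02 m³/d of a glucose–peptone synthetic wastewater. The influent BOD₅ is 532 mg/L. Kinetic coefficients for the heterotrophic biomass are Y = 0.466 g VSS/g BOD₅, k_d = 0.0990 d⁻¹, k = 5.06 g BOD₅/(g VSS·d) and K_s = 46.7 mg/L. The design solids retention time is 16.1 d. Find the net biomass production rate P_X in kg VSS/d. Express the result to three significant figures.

For a completely mixed reactor with recycle the Lawrence–McCarty relation gives S = K_s·(1 + k_d·θ_c) / [θ_c·(Y·k − k_d) − 1] = 46.7 × (1 + 0.0990 × 16.1) / [16.1 × (0.466 × 5.06 − 0.0990) − 1] = 121.1 / 35.37 = 3.425 mg/L.
Y_obs = Y / (1 + k_d θ_c) = 0.466 / (1 + 0.0990 × 16.1) = 0.466 / 2.594 = 0.1797.
Substrate removed = Q·(S₀ − S) = 1.02 m³/d × (532 − 3.42) g/m³ = 5.39×10^2 g/d = 0.5392 kg/d.
P_X = Y_obs · Q(S₀ − S) = 0.1797 × 0.5392 = 0.09686 kg VSS/d.

P_X ≈ 0.0969 kg VSS/d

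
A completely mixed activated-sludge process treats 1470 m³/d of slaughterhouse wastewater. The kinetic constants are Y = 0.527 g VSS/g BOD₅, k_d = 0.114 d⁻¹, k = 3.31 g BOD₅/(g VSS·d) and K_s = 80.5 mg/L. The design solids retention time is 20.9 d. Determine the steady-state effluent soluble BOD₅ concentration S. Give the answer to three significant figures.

From the Monod/SRT balance for a CMAS, S = K_s·(1+k_d θ_c)/[θ_c·(Y k − k_d) − 1] = 80.5 × (1 + 0.114 × 20.9) / [20.9 × (0.527 × 3.31 − 0.114) − 1] = 272.3 / 33.07 = 8.233 mg/L.

S ≈ 8.23 mg/L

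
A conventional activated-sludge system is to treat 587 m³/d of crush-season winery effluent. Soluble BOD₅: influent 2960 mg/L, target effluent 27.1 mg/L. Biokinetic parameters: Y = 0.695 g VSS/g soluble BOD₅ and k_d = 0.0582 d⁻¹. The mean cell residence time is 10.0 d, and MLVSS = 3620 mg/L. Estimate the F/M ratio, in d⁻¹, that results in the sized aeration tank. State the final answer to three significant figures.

From the SRT design equation V = Y Q (S₀−S) θ_c / [X (1 + k_d θ_c)] = 0.695 × 587 × (2960 − 27.1) × 10.0 / [3620 × (1 + 0.0582 × 10.0)] = 1.2×10^7 / 5727 = 2089 m³.
Food-to-microorganism ratio F/M = Q S₀ / (V X) = 587 × 2960 / (2089 × 3620) = 0.2297 d⁻¹.

F/M ≈ 0.230 d⁻¹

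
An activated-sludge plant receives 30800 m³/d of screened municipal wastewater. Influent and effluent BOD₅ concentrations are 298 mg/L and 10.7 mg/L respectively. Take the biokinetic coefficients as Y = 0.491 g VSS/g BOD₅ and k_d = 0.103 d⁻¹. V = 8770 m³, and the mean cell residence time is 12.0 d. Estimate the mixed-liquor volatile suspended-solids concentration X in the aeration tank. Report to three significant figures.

X ≈ 2660 mg/L

From V·X·(1 + k_d·θ_c) = Y·Q·(S₀ − S)·θ_c: X = 0.491 × 30800 × (298 − 10.7) × 12.0 / [8770 × (1 + 0.103 × 12.0)] = 2659 mg/L.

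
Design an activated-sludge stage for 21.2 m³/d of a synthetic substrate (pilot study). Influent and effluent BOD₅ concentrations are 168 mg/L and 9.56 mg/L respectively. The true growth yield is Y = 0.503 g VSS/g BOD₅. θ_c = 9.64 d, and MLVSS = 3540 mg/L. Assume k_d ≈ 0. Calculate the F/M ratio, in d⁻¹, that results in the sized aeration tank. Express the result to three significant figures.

F/M ≈ 0.219 d⁻¹

With k_d = 0 the design equation reduces to V = Y Q (S₀−S) θ_c / X = 0.503 × 21.2 × (168 − 9.56) × 9.64 / 3540 = 4.601 m³.
F/M = Q·S₀ / (V·X) = 21.2 × 168 / (4.601 × 3540) = 0.2187 g BOD₅·(g VSS·d)⁻¹.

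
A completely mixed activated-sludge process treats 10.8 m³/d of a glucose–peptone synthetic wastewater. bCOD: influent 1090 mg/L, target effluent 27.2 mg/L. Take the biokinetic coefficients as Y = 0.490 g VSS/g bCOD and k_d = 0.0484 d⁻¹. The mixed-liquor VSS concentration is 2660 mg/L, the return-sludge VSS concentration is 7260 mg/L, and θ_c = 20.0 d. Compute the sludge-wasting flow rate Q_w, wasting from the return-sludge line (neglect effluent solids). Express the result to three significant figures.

From the SRT design equation V = Y Q (S₀−S) θ_c / [X (1 + k_d θ_c)] = 0.490 × 10.8 × (1090 − 27.2) × 20.0 / [2660 × (1 + 0.0484 × 20.0)] = 1.12×10^5 / 5235 = 21.49 m³.
θ_c = V·X/(Q_w·X_r) when wasting from the recycle, so Q_w = V·X/(θ_c·X_r) = 21.49 × 2660 / (20.0 × 7260) = 0.3936 m³/d.

Q_w ≈ 0.394 m³/d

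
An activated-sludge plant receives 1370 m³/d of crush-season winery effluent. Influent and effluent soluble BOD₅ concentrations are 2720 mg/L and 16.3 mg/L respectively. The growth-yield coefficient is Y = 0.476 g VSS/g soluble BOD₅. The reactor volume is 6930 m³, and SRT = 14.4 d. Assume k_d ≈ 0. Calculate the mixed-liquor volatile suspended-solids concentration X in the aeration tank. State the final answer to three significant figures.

X ≈ 3660 mg/L

From V·X = Y·Q·(S₀ − S)·θ_c (decay neglected): X = 0.476 × 1370 × (2720 − 16.3) × 14.4 / 6930 = 3664 mg/L.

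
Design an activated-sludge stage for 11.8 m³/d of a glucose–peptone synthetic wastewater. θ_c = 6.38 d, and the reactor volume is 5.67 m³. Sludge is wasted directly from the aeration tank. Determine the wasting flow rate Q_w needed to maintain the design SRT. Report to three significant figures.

Wasting from the aeration tank: Q_w = V / θ_c = 5.670 / 6.38 = 0.8887 m³/d.

Q_w ≈ 0.889 m³/d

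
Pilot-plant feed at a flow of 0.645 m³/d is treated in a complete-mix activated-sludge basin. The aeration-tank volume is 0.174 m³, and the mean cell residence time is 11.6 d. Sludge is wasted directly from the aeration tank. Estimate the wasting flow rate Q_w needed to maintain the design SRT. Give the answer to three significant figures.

For wasting at MLVSS concentration, Q_w = V/θ_c = 0.1740/11.6 = 0.01500 m³/d.

Q_w ≈ 0.0150 m³/d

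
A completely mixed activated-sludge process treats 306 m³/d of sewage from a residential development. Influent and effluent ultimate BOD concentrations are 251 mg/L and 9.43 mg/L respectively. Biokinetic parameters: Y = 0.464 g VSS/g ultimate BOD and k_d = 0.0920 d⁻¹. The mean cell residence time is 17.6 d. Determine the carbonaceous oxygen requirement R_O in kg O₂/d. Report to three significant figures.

Y_obs = Y / (1 + k_d θ_c) = 0.464 / (1 + 0.0920 × 17.6) = 0.464 / 2.619 = 0.1772.
Substrate removed = Q·(S₀ − S) = 306 m³/d × (251 − 9.43) g/m³ = 7.39×10^4 g/d = 73.92 kg/d.
P_X = Y_obs·Q·(S₀ − S) = 0.1772 × 73.92 = 13.10 kg VSS/d.
R_O = Q·(S₀ − S) − 1.42·P_X = 73.92 − 1.42 × 13.10 = 55.33 kg O₂/d.

R_O ≈ 55.3 kg O₂/d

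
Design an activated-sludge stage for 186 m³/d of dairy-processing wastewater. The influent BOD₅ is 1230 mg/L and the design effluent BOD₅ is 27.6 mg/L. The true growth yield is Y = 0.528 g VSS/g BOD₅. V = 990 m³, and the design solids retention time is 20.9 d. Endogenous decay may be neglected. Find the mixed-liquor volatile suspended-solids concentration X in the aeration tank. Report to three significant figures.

X ≈ 2490 mg/L

Without decay, X = Y Q (S₀−S) θ_c / V = 0.528 × 186 × (1230 − 27.6) × 20.9 / 990 = 2493 mg/L.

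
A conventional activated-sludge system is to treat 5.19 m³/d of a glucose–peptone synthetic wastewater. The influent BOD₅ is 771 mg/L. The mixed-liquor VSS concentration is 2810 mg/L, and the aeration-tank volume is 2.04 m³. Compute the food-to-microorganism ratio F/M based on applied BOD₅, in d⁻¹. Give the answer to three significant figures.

F/M = applied load / biomass = Q·S₀/(V·X) = 5.19 × 771 / (2.040 × 2810) = 0.6980 d⁻¹.

F/M ≈ 0.698 d⁻¹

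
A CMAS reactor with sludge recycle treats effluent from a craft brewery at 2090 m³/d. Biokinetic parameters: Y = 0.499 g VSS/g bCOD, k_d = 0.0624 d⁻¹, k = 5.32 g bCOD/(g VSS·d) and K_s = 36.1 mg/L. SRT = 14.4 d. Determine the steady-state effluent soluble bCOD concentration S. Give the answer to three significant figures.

From the Monod/SRT balance for a CMAS, S = K_s·(1+k_d θ_c)/[θ_c·(Y k − k_d) − 1] = 36.1 × (1 + 0.0624 × 14.4) / [14.4 × (0.499 × 5.32 − 0.0624) − 1] = 68.54 / 36.33 = 1.887 mg/L.

S ≈ 1.89 mg/L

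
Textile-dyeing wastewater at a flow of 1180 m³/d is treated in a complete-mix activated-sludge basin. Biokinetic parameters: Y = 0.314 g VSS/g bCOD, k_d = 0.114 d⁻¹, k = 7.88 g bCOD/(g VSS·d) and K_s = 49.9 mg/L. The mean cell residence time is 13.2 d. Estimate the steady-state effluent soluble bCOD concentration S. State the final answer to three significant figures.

S ≈ 4.14 mg/L

From the Monod/SRT balance for a CMAS, S = K_s·(1+k_d θ_c)/[θ_c·(Y k − k_d) − 1] = 49.9 × (1 + 0.114 × 13.2) / [13.2 × (0.314 × 7.88 − 0.114) − 1] = 125.0 / 30.16 = 4.145 mg/L.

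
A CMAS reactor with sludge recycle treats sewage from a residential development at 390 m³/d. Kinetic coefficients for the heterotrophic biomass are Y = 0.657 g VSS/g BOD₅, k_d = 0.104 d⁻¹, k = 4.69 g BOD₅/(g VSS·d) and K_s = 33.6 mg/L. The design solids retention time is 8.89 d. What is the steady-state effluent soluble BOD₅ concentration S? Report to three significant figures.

Effluent substrate depends only on kinetics and SRT: S = K_s(1 + k_d θ_c) / [θ_c(Yk − k_d) − 1] = 33.6 × (1 + 0.104 × 8.89) / [8.89 × (0.657 × 4.69 − 0.104) − 1] = 64.67 / 25.47 = 2.539 mg/L.

S ≈ 2.54 mg/L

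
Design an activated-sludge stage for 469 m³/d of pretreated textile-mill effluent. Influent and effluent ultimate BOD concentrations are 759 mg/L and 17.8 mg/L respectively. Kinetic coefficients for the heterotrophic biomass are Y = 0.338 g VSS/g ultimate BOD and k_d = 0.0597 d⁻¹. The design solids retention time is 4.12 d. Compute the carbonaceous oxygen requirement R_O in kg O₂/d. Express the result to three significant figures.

R_O ≈ 214 kg O₂/d

Observed yield with endogenous decay: Y_obs = Y / (1 + k_d·θ_c) = 0.338 / (1 + 0.0597 × 4.12) = 0.338 / 1.246 = 0.2713 g VSS/g ultimate BOD.
Q·(S₀ − S) = 469 × (759 − 17.8) × 10⁻³ = 347.6 kg/d removed.
P_X = Y_obs·Q·(S₀ − S) = 0.2713 × 347.6 = 94.30 kg VSS/d.
Carbonaceous O₂ demand = substrate oxidised − cell-mass equivalent = 347.6 − 1.42 × 94.30 = 213.7 kg O₂/d.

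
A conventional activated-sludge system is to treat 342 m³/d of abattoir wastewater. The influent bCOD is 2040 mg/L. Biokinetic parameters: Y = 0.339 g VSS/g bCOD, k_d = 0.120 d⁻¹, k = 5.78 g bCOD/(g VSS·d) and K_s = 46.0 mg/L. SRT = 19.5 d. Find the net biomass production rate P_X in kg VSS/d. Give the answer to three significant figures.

P_X ≈ 70.7 kg VSS/d

From the Monod/SRT balance for a CMAS, S = K_s·(1+k_d θ_c)/[θ_c·(Y k − k_d) − 1] = 46.0 × (1 + 0.120 × 19.5) / [19.5 × (0.339 × 5.78 − 0.120) − 1] = 153.6 / 34.87 = 4.406 mg/L.
Observed yield with endogenous decay: Y_obs = Y / (1 + k_d·θ_c) = 0.339 / (1 + 0.120 × 19.5) = 0.339 / 3.340 = 0.1015 g VSS/g bCOD.
Q·(S₀ − S) = 342 × (2040 − 4.41) × 10⁻³ = 696.2 kg/d removed.
P_X = Y_obs · Q(S₀ − S) = 0.1015 × 696.2 = 70.66 kg VSS/d.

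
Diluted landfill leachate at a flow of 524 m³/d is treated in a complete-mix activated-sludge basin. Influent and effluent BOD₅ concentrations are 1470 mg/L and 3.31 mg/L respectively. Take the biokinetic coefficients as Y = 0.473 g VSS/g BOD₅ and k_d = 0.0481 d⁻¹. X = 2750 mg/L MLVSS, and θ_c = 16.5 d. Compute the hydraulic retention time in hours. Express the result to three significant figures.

τ ≈ 55.7 h

From the SRT design equation V = Y Q (S₀−S) θ_c / [X (1 + k_d θ_c)] = 0.473 × 524 × (1470 − 3.31) × 16.5 / [2750 × (1 + 0.0481 × 16.5)] = 6×10^6 / 4933 = 1216 m³.
Hydraulic retention time τ = V/Q = 1216 / 524 = 2.321 d = 55.70 h.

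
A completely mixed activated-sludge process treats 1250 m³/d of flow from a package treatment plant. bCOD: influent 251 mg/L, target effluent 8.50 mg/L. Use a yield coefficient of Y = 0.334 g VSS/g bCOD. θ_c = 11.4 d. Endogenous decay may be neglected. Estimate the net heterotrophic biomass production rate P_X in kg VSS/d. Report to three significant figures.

P_X ≈ 101 kg VSS/d

With endogenous decay neglected, the observed yield equals the true yield: Y_obs = Y = 0.334 g VSS/g bCOD.
Substrate removed = Q·(S₀ − S) = 1250 m³/d × (251 − 8.50) g/m³ = 3.03×10^5 g/d = 303.1 kg/d.
P_X = Y_obs · Q(S₀ − S) = 0.3340 × 303.1 = 101.2 kg VSS/d.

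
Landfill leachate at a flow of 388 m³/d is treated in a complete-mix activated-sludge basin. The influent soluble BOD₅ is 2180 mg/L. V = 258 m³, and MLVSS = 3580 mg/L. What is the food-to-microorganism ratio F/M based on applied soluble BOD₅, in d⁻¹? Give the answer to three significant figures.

F/M ≈ 0.916 d⁻¹

Food-to-microorganism ratio F/M = Q S₀ / (V X) = 388 × 2180 / (258.0 × 3580) = 0.9158 d⁻¹.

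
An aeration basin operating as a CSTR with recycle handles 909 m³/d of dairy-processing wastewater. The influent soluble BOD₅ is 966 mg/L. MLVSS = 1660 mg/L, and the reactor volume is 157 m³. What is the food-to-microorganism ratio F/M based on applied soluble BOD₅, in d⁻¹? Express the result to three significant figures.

F/M ≈ 3.37 d⁻¹

Food-to-microorganism ratio F/M = Q S₀ / (V X) = 909 × 966 / (157.0 × 1660) = 3.369 d⁻¹.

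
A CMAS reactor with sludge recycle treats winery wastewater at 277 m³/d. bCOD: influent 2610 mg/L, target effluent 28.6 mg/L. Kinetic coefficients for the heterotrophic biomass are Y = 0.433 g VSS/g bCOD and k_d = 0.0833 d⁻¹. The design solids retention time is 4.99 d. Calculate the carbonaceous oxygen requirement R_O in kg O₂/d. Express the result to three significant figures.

Correct the yield for decay: Y_obs = Y/(1 + k_d θ_c) = 0.433 / (1 + 0.0833 × 4.99) = 0.433 / 1.416 = 0.3059.
Mass of bCOD removed per day: Q(S₀ − S) = 277 × 2581 g/m³ = 715.0 kg/d.
Net sludge production P_X = 0.3059 × 715.0 = 218.7 kg VSS/d.
R_O = Q·ΔS − 1.42 P_X = 715.0 − 310.6 = 404.5 kg O₂/d.

R_O ≈ 404 kg O₂/d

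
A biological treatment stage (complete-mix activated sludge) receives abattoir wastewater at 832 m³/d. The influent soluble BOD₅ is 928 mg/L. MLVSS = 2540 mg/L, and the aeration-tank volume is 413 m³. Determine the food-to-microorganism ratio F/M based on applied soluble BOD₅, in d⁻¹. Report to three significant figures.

F/M ≈ 0.736 d⁻¹

F/M = Q·S₀ / (V·X) = 832 × 928 / (413.0 × 2540) = 0.7360 g soluble BOD₅·(g VSS·d)⁻¹.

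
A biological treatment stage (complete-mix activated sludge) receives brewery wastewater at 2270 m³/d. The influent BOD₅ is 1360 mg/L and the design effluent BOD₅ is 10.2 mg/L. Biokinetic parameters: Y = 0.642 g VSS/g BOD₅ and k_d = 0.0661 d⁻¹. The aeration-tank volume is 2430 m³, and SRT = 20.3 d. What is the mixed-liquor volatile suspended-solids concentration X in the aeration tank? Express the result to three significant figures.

X ≈ 7020 mg/L

Solving the biomass balance for X: X = Y Q (S₀−S) θ_c / [V (1+k_d θ_c)] = 0.642 × 2270 × (1360 − 10.2) × 20.3 / [2430 × (1 + 0.0661 × 20.3)] = 7017 mg/L.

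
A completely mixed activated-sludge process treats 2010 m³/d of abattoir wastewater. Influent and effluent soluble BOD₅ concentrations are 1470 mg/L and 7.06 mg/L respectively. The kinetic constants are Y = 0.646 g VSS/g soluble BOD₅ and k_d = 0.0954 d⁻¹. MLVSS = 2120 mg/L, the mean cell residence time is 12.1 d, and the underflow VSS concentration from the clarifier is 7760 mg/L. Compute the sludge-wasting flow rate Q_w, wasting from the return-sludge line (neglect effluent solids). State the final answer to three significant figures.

From the SRT design equation V = Y Q (S₀−S) θ_c / [X (1 + k_d θ_c)] = 0.646 × 2010 × (1470 − 7.06) × 12.1 / [2120 × (1 + 0.0954 × 12.1)] = 2.3×10^7 / 4567 = 5033 m³.
Wasting from the return line (neglecting effluent solids): Q_w = V·X / (θ_c·X_r) = 5033 × 2120 / (12.1 × 7760) = 113.6 m³/d.

Q_w ≈ 114 m³/d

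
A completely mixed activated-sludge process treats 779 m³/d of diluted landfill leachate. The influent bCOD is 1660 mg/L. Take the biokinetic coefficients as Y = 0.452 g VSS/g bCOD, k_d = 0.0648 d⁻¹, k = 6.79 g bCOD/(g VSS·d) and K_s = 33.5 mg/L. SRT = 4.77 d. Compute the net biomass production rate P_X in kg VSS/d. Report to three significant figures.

From the Monod/SRT balance for a CMAS, S = K_s·(1+k_d θ_c)/[θ_c·(Y k − k_d) − 1] = 33.5 × (1 + 0.0648 × 4.77) / [4.77 × (0.452 × 6.79 − 0.0648) − 1] = 43.85 / 13.33 = 3.290 mg/L.
Y_obs = Y / (1 + k_d θ_c) = 0.452 / (1 + 0.0648 × 4.77) = 0.452 / 1.309 = 0.3453.
Mass of bCOD removed per day: Q(S₀ − S) = 779 × 1657 g/m³ = 1291 kg/d.
Biomass produced: P_X = Y_obs·Q·ΔS = 0.3453 × 1291 ≈ 445.6 kg VSS/d.

P_X ≈ 446 kg VSS/d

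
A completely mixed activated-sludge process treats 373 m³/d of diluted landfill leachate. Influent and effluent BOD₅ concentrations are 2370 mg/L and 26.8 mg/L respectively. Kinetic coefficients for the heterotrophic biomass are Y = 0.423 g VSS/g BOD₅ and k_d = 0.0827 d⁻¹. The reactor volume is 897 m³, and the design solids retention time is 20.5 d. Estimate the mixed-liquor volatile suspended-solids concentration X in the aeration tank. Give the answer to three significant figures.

From V·X·(1 + k_d·θ_c) = Y·Q·(S₀ − S)·θ_c: X = 0.423 × 373 × (2370 − 26.8) × 20.5 / [897 × (1 + 0.0827 × 20.5)] = 3135 mg/L.

X ≈ 3130 mg/L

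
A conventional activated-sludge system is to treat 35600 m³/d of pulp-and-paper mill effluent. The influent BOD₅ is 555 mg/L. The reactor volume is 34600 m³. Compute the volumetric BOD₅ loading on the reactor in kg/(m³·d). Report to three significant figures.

L_v ≈ 0.571 kg BOD₅/(m³·d)

Applied BOD₅ load per unit volume = Q·S₀/V = (35600 × 555/1000)/34600 = 0.5710 kg BOD₅·m⁻³·d⁻¹.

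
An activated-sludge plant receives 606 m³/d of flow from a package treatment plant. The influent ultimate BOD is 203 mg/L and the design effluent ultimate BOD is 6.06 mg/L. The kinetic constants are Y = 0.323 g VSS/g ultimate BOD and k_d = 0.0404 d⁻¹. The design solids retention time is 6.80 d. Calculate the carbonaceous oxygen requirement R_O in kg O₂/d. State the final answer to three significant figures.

R_O ≈ 76.4 kg O₂/d

The observed yield is Y_obs = Y/(1 + k_d·θ_c) = 0.323 / (1 + 0.0404 × 6.80) = 0.323 / 1.275 = 0.2534 g VSS per g ultimate BOD removed.
Mass of ultimate BOD removed per day: Q(S₀ − S) = 606 × 196.9 g/m³ = 119.3 kg/d.
Net sludge production P_X = 0.2534 × 119.3 = 30.24 kg VSS/d.
R_O = Q·(S₀ − S) − 1.42·P_X = 119.3 − 1.42 × 30.24 = 76.40 kg O₂/d.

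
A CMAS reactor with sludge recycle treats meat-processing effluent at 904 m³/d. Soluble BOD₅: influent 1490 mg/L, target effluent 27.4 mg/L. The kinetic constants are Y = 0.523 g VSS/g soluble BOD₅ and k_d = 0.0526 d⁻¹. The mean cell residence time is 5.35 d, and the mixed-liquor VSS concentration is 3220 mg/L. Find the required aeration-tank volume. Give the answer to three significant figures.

V ≈ 897 m³

From the SRT design equation V = Y Q (S₀−S) θ_c / [X (1 + k_d θ_c)] = 0.523 × 904 × (1490 − 27.4) × 5.35 / [3220 × (1 + 0.0526 × 5.35)] = 3.7×10^6 / 4126 = 896.6 m³.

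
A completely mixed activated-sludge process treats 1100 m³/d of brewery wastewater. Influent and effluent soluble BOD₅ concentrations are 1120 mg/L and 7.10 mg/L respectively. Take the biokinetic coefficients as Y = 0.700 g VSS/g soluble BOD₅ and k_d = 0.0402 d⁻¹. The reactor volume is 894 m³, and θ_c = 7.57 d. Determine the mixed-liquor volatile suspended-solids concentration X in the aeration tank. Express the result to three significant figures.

Solving the biomass balance for X: X = Y Q (S₀−S) θ_c / [V (1+k_d θ_c)] = 0.700 × 1100 × (1120 − 7.10) × 7.57 / [894 × (1 + 0.0402 × 7.57)] = 5563 mg/L.

X ≈ 5560 mg/L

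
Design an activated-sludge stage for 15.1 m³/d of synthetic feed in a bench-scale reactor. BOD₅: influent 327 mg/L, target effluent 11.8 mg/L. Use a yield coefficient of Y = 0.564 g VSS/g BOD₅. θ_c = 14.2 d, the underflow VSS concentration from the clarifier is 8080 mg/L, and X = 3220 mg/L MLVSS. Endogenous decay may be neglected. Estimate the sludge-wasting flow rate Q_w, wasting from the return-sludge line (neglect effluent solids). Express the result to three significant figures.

With k_d = 0 the design equation reduces to V = Y Q (S₀−S) θ_c / X = 0.564 × 15.1 × (327 − 11.8) × 14.2 / 3220 = 11.84 m³.
Wasting from the return line (neglecting effluent solids): Q_w = V·X / (θ_c·X_r) = 11.84 × 3220 / (14.2 × 8080) = 0.3322 m³/d.

Q_w ≈ 0.332 m³/d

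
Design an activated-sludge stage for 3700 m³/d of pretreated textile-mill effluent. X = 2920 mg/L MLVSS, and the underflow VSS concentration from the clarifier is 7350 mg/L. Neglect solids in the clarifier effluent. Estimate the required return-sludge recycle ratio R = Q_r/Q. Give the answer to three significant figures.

Solids balance on the clarifier gives (1+R)X = R·X_r, so R = X/(X_r − X) = 2920 / (7350 − 2920) = 0.6591.

R ≈ 0.659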